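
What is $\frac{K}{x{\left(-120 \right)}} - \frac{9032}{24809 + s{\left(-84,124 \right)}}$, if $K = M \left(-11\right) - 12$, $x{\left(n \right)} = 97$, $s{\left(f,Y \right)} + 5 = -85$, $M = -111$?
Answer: $\frac{29009167}{2397743} \approx 12.099$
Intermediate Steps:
$s{\left(f,Y \right)} = -90$ ($s{\left(f,Y \right)} = -5 - 85 = -90$)
$K = 1209$ ($K = \left(-111\right) \left(-11\right) - 12 = 1221 - 12 = 1209$)
$\frac{K}{x{\left(-120 \right)}} - \frac{9032}{24809 + s{\left(-84,124 \right)}} = \frac{1209}{97} - \frac{9032}{24809 - 90} = 1209 \cdot \frac{1}{97} - \frac{9032}{24719} = \frac{1209}{97} - \frac{9032}{24719} = \frac{29009167}{2397743}$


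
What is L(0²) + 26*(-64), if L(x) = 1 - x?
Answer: -1663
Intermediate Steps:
L(0²) + 26*(-64) = (1 - 1*0²) + 26*(-64) = (1 - 1*0) - 1664 = (1 + 0) - 1664 = 1 - 1664 = -1663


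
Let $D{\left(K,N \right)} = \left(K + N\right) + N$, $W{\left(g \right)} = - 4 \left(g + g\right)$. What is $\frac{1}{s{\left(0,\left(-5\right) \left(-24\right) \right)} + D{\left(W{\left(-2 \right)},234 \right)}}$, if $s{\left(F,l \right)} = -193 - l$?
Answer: $\frac{1}{171} \approx 0.005848$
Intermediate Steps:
$W{\left(g \right)} = - 8 g$ ($W{\left(g \right)} = - 4 \cdot 2 g = - 8 g$)
$D{\left(K,N \right)} = K + 2 N$
$\frac{1}{s{\left(0,\left(-5\right) \left(-24\right) \right)} + D{\left(W{\left(-2 \right)},234 \right)}} = \frac{1}{\left(-193 - \left(-5\right) \left(-24\right)\right) + \left(\left(-8\right) \left(-2\right) + 2 \cdot 234\right)} = \frac{1}{\left(-193 - 120\right) + \left(16 + 468\right)} = \frac{1}{\left(-193 - 120\right) + 484} = \frac{1}{-313 + 484} = \frac{1}{171}$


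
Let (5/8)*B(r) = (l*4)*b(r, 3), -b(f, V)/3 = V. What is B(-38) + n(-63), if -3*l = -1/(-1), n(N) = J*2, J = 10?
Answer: 196/5 ≈ 39.200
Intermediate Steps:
n(N) = 20 (n(N) = 10*2 = 20)
b(f, V) = -3*V
l = -⅓ (l = -(-1)/(3*(-1)) = -(-1)*(-1)/3 = -⅓*1 = -⅓ ≈ -0.33333)
B(r) = 96/5 (B(r) = 8*((-⅓*4)*(-3*3))/5 = 8*(-4/3*(-9))/5 = (8/5)*12 = 96/5)
B(-38) + n(-63) = 96/5 + 20 = 196/5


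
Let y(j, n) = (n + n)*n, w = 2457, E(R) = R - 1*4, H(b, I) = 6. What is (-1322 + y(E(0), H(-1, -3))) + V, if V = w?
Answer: 1207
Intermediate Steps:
E(R) = -4 + R (E(R) = R - 4 = -4 + R)
y(j, n) = 2*n² (y(j, n) = (2*n)*n = 2*n²)
V = 2457
(-1322 + y(E(0), H(-1, -3))) + V = (-1322 + 2*6²) + 2457 = (-1322 + 2*36) + 2457 = (-1322 + 72) + 2457 = -1250 + 2457 = 1207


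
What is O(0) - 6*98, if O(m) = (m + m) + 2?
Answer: -586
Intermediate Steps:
O(m) = 2 + 2*m (O(m) = 2*m + 2 = 2 + 2*m)
O(0) - 6*98 = (2 + 2*0) - 6*98 = (2 + 0) - 588 = 2 - 588 = -586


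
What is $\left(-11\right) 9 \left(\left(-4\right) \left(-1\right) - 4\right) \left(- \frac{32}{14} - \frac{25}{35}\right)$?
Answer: $0$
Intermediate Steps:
$\left(-11\right) 9 \left(\left(-4\right) \left(-1\right) - 4\right) \left(- \frac{32}{14} - \frac{25}{35}\right) = - 99 \left(4 - 4\right) \left(\left(-32\right) \frac{1}{14} - \frac{5}{7}\right) = \left(-99\right) 0 \left(- \frac{16}{7} - \frac{5}{7}\right) = 0 \left(-3\right) = 0$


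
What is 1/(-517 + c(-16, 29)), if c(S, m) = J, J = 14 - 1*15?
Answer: -1/518 ≈ -0.0019305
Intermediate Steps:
J = -1 (J = 14 - 15 = -1)
c(S, m) = -1
1/(-517 + c(-16, 29)) = 1/(-517 - 1) = 1/(-518) = -1/518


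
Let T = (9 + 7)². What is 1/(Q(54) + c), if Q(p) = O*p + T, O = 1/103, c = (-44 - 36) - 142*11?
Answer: -103/142704 ≈ -0.00072177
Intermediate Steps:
T = 256 (T = 16² = 256)
c = -1642 (c = -80 - 1562 = -1642)
O = 1/103 ≈ 0.0097087
Q(p) = 256 + p/103 (Q(p) = p/103 + 256 = 256 + p/103)
1/(Q(54) + c) = 1/((256 + (1/103)*54) - 1642) = 1/((256 + 54/103) - 1642) = 1/(26422/103 - 1642) = 1/(-142704/103) = -103/142704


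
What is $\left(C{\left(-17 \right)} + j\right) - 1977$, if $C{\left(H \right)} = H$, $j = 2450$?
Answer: $456$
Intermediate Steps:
$\left(C{\left(-17 \right)} + j\right) - 1977 = \left(-17 + 2450\right) - 1977 = 2433 - 1977 = 456$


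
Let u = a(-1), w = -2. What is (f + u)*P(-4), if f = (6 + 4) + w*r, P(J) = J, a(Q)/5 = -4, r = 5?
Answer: 80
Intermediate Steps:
a(Q) = -20 (a(Q) = 5*(-4) = -20)
u = -20
f = 0 (f = (6 + 4) - 2*5 = 10 - 10 = 0)
(f + u)*P(-4) = (0 - 20)*(-4) = -20*(-4) = 80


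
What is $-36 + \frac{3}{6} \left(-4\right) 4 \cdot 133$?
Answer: $-1100$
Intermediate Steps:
$-36 + \frac{3}{6} \left(-4\right) 4 \cdot 133 = -36 + 3 \cdot \frac{1}{6} \left(-4\right) 4 \cdot 133 = -36 + \frac{1}{2} \left(-4\right) 4 \cdot 133 = -36 + \left(-2\right) 4 \cdot 133 = -36 - 1064 = -1100$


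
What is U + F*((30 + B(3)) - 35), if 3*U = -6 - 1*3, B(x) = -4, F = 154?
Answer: -1389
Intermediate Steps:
U = -3 (U = (-6 - 1*3)/3 = (-6 - 3)/3 = (⅓)*(-9) = -3)
U + F*((30 + B(3)) - 35) = -3 + 154*((30 - 4) - 35) = -3 + 154*(26 - 35) = -3 + 154*(-9) = -3 - 1386 = -1389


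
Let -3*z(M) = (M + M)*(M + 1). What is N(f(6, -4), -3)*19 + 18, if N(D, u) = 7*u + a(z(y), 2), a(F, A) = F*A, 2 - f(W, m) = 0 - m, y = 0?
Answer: -381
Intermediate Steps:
z(M) = -2*M*(1 + M)/3 (z(M) = -(M + M)*(M + 1)/3 = -2*M*(1 + M)/3)
f(W, m) = 2 + m (f(W, m) = 2 - (0 - m) = 2 - (-1)*m = 2 + m)
a(F, A) = A*F
N(D, u) = 7*u (N(D, u) = 7*u + 2*(-⅔*0*(1 + 0)) = 7*u + 2*(-⅔*0*1) = 7*u + 2*0 = 7*u + 0 = 7*u)
N(f(6, -4), -3)*19 + 18 = (7*(-3))*19 + 18 = -21*19 + 18 = -399 + 18 = -381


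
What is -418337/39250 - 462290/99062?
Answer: -29793091197/1944091750 ≈ -15.325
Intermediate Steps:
-418337/39250 - 462290/99062 = -418337*1/39250 - 462290*1/99062 = -418337/39250 - 231145/49531 = -29793091197/1944091750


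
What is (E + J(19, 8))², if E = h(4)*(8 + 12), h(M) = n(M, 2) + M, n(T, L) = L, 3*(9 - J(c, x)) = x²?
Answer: 104329/9 ≈ 11592.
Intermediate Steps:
J(c, x) = 9 - x²/3
h(M) = 2 + M
E = 120 (E = (2 + 4)*(8 + 12) = 6*20 = 120)
(E + J(19, 8))² = (120 + (9 - ⅓*8²))² = (120 + (9 - ⅓*64))² = (120 + (9 - 64/3))² = (120 - 37/3)² = (323/3)² = 104329/9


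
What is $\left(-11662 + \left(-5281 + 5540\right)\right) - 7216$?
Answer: $-18619$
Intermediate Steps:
$\left(-11662 + \left(-5281 + 5540\right)\right) - 7216 = \left(-11662 + 259\right) - 7216 = -11403 - 7216 = -18619$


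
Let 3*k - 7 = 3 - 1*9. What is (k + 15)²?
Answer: 2116/9 ≈ 235.11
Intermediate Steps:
k = ⅓ (k = 7/3 + (3 - 1*9)/3 = 7/3 + (3 - 9)/3 = 7/3 + (⅓)*(-6) = 7/3 - 2 = ⅓ ≈ 0.33333)
(k + 15)² = (⅓ + 15)² = (46/3)² = 2116/9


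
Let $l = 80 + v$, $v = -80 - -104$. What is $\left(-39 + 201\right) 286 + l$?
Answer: $46436$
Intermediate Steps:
$v = 24$ ($v = -80 + 104 = 24$)
$l = 104$ ($l = 80 + 24 = 104$)
$\left(-39 + 201\right) 286 + l = \left(-39 + 201\right) 286 + 104 = 162 \cdot 286 + 104 = 46332 + 104 = 46436$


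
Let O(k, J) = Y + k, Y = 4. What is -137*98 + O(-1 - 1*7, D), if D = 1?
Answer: -13430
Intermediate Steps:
O(k, J) = 4 + k
-137*98 + O(-1 - 1*7, D) = -137*98 + (4 + (-1 - 1*7)) = -13426 + (4 + (-1 - 7)) = -13426 + (4 - 8) = -13426 - 4 = -13430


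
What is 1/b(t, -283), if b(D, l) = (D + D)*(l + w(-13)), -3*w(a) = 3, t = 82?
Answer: -1/46576 ≈ -2.1470e-5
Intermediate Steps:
w(a) = -1 (w(a) = -⅓*3 = -1)
b(D, l) = 2*D*(-1 + l) (b(D, l) = (D + D)*(l - 1) = (2*D)*(-1 + l) = 2*D*(-1 + l))
1/b(t, -283) = 1/(2*82*(-1 - 283)) = 1/(2*82*(-284)) = 1/(-46576) = -1/46576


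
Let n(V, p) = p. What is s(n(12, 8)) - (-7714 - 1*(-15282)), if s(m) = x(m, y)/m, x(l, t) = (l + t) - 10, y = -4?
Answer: -30275/4 ≈ -7568.8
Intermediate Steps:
x(l, t) = -10 + l + t
s(m) = (-14 + m)/m (s(m) = (-10 + m - 4)/m = (-14 + m)/m)
s(n(12, 8)) - (-7714 - 1*(-15282)) = (-14 + 8)/8 - (-7714 - 1*(-15282)) = (⅛)*(-6) - (-7714 + 15282) = -¾ - 1*7568 = -¾ - 7568 = -30275/4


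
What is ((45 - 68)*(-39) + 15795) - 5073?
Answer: 11619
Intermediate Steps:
((45 - 68)*(-39) + 15795) - 5073 = (-23*(-39) + 15795) - 5073 = (897 + 15795) - 5073 = 16692 - 5073 = 11619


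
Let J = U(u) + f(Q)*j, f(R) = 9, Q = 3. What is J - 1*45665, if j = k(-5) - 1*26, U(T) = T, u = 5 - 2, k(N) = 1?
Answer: -45887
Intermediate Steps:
u = 3
j = -25 (j = 1 - 1*26 = 1 - 26 = -25)
J = -222 (J = 3 + 9*(-25) = 3 - 225 = -222)
J - 1*45665 = -222 - 1*45665 = -222 - 45665 = -45887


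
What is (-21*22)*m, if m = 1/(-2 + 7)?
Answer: -462/5 ≈ -92.400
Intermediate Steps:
m = 1/5 ≈ 0.20000
(-21*22)*m = -21*22*(1/5) = -462*1/5 = -462/5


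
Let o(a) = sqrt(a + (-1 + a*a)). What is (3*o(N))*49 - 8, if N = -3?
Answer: -8 + 147*sqrt(5) ≈ 320.70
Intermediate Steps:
o(a) = sqrt(-1 + a + a**2) (o(a) = sqrt(a + (-1 + a**2)) = sqrt(-1 + a + a**2))
(3*o(N))*49 - 8 = (3*sqrt(-1 - 3 + (-3)**2))*49 - 8 = (3*sqrt(-1 - 3 + 9))*49 - 8 = (3*sqrt(5))*49 - 8 = 147*sqrt(5) - 8 = -8 + 147*sqrt(5)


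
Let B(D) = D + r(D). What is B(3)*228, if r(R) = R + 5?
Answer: 2508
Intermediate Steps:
r(R) = 5 + R
B(D) = 5 + 2*D (B(D) = D + (5 + D) = 5 + 2*D)
B(3)*228 = (5 + 2*3)*228 = (5 + 6)*228 = 11*228 = 2508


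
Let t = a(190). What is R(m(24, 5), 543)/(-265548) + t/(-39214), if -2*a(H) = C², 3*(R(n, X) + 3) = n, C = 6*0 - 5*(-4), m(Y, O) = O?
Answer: 19935707/3904949727 ≈ 0.0051052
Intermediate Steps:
C = 20 (C = 0 + 20 = 20)
R(n, X) = -3 + n/3
a(H) = -200 (a(H) = -½*20² = -½*400 = -200)
t = -200
R(m(24, 5), 543)/(-265548) + t/(-39214) = (-3 + (⅓)*5)/(-265548) - 200/(-39214) = (-3 + 5/3)*(-1/265548) - 200*(-1/39214) = -4/3*(-1/265548) + 100/19607 = 1/199161 + 100/19607 = 19935707/3904949727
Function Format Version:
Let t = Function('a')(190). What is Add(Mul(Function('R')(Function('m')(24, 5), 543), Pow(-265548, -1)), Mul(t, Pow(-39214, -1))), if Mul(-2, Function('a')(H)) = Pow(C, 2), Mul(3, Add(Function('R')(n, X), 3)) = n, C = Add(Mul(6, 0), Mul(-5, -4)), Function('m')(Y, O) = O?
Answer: Rational(19935707, 3904949727) ≈ 0.0051052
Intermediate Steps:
C = 20 (C = Add(0, 20) = 20)
Function('R')(n, X) = Add(-3, Mul(Rational(1, 3), n))
Function('a')(H) = -200 (Function('a')(H) = Mul(Rational(-1, 2), Pow(20, 2)) = Mul(Rational(-1, 2), 400) = -200)
t = -200
Add(Mul(Function('R')(Function('m')(24, 5), 543), Pow(-265548, -1)), Mul(t, Pow(-39214, -1))) = Add(Mul(Add(-3, Mul(Rational(1, 3), 5)), Pow(-265548, -1)), Mul(-200, Pow(-39214, -1))) = Add(Mul(Add(-3, Rational(5, 3)), Rational(-1, 265548)), Mul(-200, Rational(-1, 39214))) = Add(Mul(Rational(-4, 3), Rational(-1, 265548)), Rational(100, 19607)) = Add(Rational(1, 199161), Rational(100, 19607)) = Rational(19935707, 3904949727)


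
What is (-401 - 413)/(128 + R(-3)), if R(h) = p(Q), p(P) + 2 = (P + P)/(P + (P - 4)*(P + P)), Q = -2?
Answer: -4477/692 ≈ -6.4697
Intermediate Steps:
p(P) = -2 + 2*P/(P + 2*P*(-4 + P)) (p(P) = -2 + (P + P)/(P + (P - 4)*(P + P)) = -2 + (2*P)/(P + (-4 + P)*(2*P)) = -2 + (2*P)/(P + 2*P*(-4 + P)) = -2 + 2*P/(P + 2*P*(-4 + P)))
R(h) = -24/11 (R(h) = 4*(4 - 1*(-2))/(-7 + 2*(-2)) = 4*(4 + 2)/(-7 - 4) = 4*6/(-11) = 4*(-1/11)*6 = -24/11)
(-401 - 413)/(128 + R(-3)) = (-401 - 413)/(128 - 24/11) = -814/1384/11 = -814*11/1384 = -4477/692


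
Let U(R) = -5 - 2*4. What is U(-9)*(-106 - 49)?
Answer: 2015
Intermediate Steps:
U(R) = -13 (U(R) = -5 - 8 = -13)
U(-9)*(-106 - 49) = -13*(-106 - 49) = -13*(-155) = 2015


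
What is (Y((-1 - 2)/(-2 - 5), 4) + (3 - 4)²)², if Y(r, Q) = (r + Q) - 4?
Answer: 100/49 ≈ 2.0408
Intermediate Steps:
Y(r, Q) = -4 + Q + r (Y(r, Q) = (Q + r) - 4 = -4 + Q + r)
(Y((-1 - 2)/(-2 - 5), 4) + (3 - 4)²)² = ((-4 + 4 + (-1 - 2)/(-2 - 5)) + (3 - 4)²)² = ((-4 + 4 - 3/(-7)) + (-1)²)² = ((-4 + 4 - 3*(-⅐)) + 1)² = ((-4 + 4 + 3/7) + 1)² = (3/7 + 1)² = (10/7)² = 100/49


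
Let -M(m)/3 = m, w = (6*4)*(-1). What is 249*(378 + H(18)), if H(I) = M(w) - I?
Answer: 107568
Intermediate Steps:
w = -24 (w = 24*(-1) = -24)
M(m) = -3*m
H(I) = 72 - I (H(I) = -3*(-24) - I = 72 - I)
249*(378 + H(18)) = 249*(378 + (72 - 1*18)) = 249*(378 + (72 - 18)) = 249*(378 + 54) = 249*432 = 107568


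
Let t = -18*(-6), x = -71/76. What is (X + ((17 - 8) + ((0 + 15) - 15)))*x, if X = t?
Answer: -8307/76 ≈ -109.30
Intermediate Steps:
x = -71/76 (x = -71*1/76 = -71/76 ≈ -0.93421)
t = 108
X = 108
(X + ((17 - 8) + ((0 + 15) - 15)))*x = (108 + ((17 - 8) + ((0 + 15) - 15)))*(-71/76) = (108 + (9 + (15 - 15)))*(-71/76) = (108 + (9 + 0))*(-71/76) = (108 + 9)*(-71/76) = 117*(-71/76) = -8307/76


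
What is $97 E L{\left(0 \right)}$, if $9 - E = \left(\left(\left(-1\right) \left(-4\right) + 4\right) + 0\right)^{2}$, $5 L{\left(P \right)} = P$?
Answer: $0$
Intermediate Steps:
$L{\left(P \right)} = \frac{P}{5}$
$E = -55$ ($E = 9 - \left(\left(\left(-1\right) \left(-4\right) + 4\right) + 0\right)^{2} = 9 - \left(\left(4 + 4\right) + 0\right)^{2} = 9 - \left(8 + 0\right)^{2} = 9 - 8^{2} = 9 - 64 = -55$)
$97 E L{\left(0 \right)} = 97 \left(-55\right) \frac{1}{5} \cdot 0 = \left(-5335\right) 0 = 0$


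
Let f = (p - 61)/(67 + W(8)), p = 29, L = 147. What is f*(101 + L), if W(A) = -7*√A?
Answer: -531712/4097 - 111104*√2/4097 ≈ -168.13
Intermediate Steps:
f = -32/(67 - 14*√2) (f = (29 - 61)/(67 - 14*√2) = -32/(67 - 14*√2) ≈ -0.67795)
f*(101 + L) = (-2144/4097 - 448*√2/4097)*(101 + 147) = (-2144/4097 - 448*√2/4097)*248 = -531712/4097 - 111104*√2/4097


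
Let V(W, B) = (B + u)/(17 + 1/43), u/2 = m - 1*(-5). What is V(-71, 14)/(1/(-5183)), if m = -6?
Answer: -222869/61 ≈ -3653.6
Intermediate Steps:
u = -2 (u = 2*(-6 - 1*(-5)) = 2*(-6 + 5) = 2*(-1) = -2)
V(W, B) = -43/366 + 43*B/732 (V(W, B) = (B - 2)/(17 + 1/43) = (-2 + B)/(17 + 1/43) = (-2 + B)/(732/43) = (-2 + B)*(43/732) = -43/366 + 43*B/732)
V(-71, 14)/(1/(-5183)) = (-43/366 + (43/732)*14)/(1/(-5183)) = (-43/366 + 301/366)/(-1/5183) = (43/61)*(-5183) = -222869/61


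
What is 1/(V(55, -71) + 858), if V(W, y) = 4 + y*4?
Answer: 1/578 ≈ 0.0017301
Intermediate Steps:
V(W, y) = 4 + 4*y
1/(V(55, -71) + 858) = 1/((4 + 4*(-71)) + 858) = 1/((4 - 284) + 858) = 1/(-280 + 858) = 1/578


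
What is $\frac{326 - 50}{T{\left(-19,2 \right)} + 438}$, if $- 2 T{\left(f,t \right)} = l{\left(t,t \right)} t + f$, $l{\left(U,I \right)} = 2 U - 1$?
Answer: $\frac{552}{889} \approx 0.62092$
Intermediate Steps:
$l{\left(U,I \right)} = -1 + 2 U$
$T{\left(f,t \right)} = - \frac{f}{2} - \frac{t \left(-1 + 2 t\right)}{2}$ ($T{\left(f,t \right)} = - \frac{\left(-1 + 2 t\right) t + f}{2} = - \frac{t \left(-1 + 2 t\right) + f}{2} = - \frac{f + t \left(-1 + 2 t\right)}{2} = - \frac{f}{2} - \frac{t \left(-1 + 2 t\right)}{2}$)
$\frac{326 - 50}{T{\left(-19,2 \right)} + 438} = \frac{326 - 50}{\left(\frac{1}{2} \cdot 2 - 2^{2} - - \frac{19}{2}\right) + 438} = \frac{276}{\left(1 - 4 + \frac{19}{2}\right) + 438} = \frac{276}{\frac{13}{2} + 438} = \frac{276}{\frac{889}{2}} = 276 \cdot \frac{2}{889} = \frac{552}{889}$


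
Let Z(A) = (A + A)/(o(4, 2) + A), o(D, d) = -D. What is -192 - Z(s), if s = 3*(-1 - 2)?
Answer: -2514/13 ≈ -193.38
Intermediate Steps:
s = -9 (s = 3*(-3) = -9)
Z(A) = 2*A/(-4 + A) (Z(A) = (A + A)/(-1*4 + A) = (2*A)/(-4 + A) = 2*A/(-4 + A))
-192 - Z(s) = -192 - 2*(-9)/(-4 - 9) = -192 - 2*(-9)/(-13) = -192 - 2*(-9)*(-1)/13 = -192 - 1*18/13 = -192 - 18/13 = -2514/13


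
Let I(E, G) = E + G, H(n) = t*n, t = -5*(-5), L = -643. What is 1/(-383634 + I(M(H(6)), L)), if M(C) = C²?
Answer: -1/361777 ≈ -2.7641e-6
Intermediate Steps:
t = 25
H(n) = 25*n
1/(-383634 + I(M(H(6)), L)) = 1/(-383634 + ((25*6)² - 643)) = 1/(-383634 + (150² - 643)) = 1/(-383634 + (22500 - 643)) = 1/(-383634 + 21857) = 1/(-361777) = -1/361777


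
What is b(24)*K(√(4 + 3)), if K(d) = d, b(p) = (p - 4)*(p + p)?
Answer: 960*√7 ≈ 2539.9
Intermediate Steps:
b(p) = 2*p*(-4 + p) (b(p) = (-4 + p)*(2*p) = 2*p*(-4 + p))
b(24)*K(√(4 + 3)) = (2*24*(-4 + 24))*√(4 + 3) = (2*24*20)*√7 = 960*√7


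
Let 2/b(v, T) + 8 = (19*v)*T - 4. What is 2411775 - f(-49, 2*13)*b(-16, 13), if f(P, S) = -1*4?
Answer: 2390069023/991 ≈ 2.4118e+6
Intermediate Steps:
f(P, S) = -4
b(v, T) = 2/(-12 + 19*T*v) (b(v, T) = 2/(-8 + ((19*v)*T - 4)) = 2/(-8 + (19*T*v - 4)) = 2/(-8 + (-4 + 19*T*v)) = 2/(-12 + 19*T*v))
2411775 - f(-49, 2*13)*b(-16, 13) = 2411775 - (-4)*2/(-12 + 19*13*(-16)) = 2411775 - (-4)*2/(-12 - 3952) = 2411775 - (-4)*2/(-3964) = 2411775 - (-4)*2*(-1/3964) = 2411775 - (-4)*(-1)/1982 = 2411775 - 1*2/991 = 2411775 - 2/991 = 2390069023/991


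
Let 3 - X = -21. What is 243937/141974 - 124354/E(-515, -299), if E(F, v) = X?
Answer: -4412295077/851844 ≈ -5179.7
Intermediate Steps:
X = 24 (X = 3 - 1*(-21) = 3 + 21 = 24)
E(F, v) = 24
243937/141974 - 124354/E(-515, -299) = 243937/141974 - 124354/24 = 243937*(1/141974) - 124354*1/24 = 243937/141974 - 62177/12 = -4412295077/851844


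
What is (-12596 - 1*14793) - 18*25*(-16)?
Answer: -20189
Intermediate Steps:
(-12596 - 1*14793) - 18*25*(-16) = (-12596 - 14793) - 450*(-16) = -27389 - 1*(-7200) = -27389 + 7200 = -20189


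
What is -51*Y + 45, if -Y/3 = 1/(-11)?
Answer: 342/11 ≈ 31.091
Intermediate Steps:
Y = 3/11 (Y = -3/(-11) = -3*(-1/11) = 3/11 ≈ 0.27273)
-51*Y + 45 = -51*3/11 + 45 = -153/11 + 45 = 342/11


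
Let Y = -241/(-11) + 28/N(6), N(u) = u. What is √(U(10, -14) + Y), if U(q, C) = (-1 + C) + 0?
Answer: √12606/33 ≈ 3.4023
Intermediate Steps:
U(q, C) = -1 + C
Y = 877/33 (Y = -241/(-11) + 28/6 = -241*(-1/11) + 28*(⅙) = 241/11 + 14/3 = 877/33 ≈ 26.576)
√(U(10, -14) + Y) = √((-1 - 14) + 877/33) = √(-15 + 877/33) = √(382/33) = √12606/33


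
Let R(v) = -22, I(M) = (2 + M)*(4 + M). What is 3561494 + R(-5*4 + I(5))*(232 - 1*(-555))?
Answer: 3544180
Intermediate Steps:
3561494 + R(-5*4 + I(5))*(232 - 1*(-555)) = 3561494 - 22*(232 - 1*(-555)) = 3561494 - 22*(232 + 555) = 3561494 - 22*787 = 3561494 - 17314 = 3544180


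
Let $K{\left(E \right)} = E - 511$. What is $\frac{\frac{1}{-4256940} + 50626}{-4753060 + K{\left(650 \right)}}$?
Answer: $- \frac{215511844439}{20232899521740} \approx -0.010652$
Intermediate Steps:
$K{\left(E \right)} = -511 + E$ ($K{\left(E \right)} = E - 511 = -511 + E$)
$\frac{\frac{1}{-4256940} + 50626}{-4753060 + K{\left(650 \right)}} = \frac{\frac{1}{-4256940} + 50626}{-4753060 + \left(-511 + 650\right)} = \frac{- \frac{1}{4256940} + 50626}{-4753060 + 139} = \frac{215511844439}{4256940 \left(-4752921\right)} = \frac{215511844439}{4256940} \left(- \frac{1}{4752921}\right) = - \frac{215511844439}{20232899521740}$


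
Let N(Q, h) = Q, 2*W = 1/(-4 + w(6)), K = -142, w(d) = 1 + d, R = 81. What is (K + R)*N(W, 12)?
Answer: -61/6 ≈ -10.167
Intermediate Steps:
W = ⅙ (W = 1/(2*(-4 + (1 + 6))) = 1/(2*(-4 + 7)) = (½)/3 = (½)*(⅓) = ⅙ ≈ 0.16667)
(K + R)*N(W, 12) = (-142 + 81)*(⅙) = -61*⅙ = -61/6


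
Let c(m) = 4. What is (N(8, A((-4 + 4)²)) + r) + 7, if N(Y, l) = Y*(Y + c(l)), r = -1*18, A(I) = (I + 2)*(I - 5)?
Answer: 85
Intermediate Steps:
A(I) = (-5 + I)*(2 + I) (A(I) = (2 + I)*(-5 + I) = (-5 + I)*(2 + I))
r = -18
N(Y, l) = Y*(4 + Y) (N(Y, l) = Y*(Y + 4) = Y*(4 + Y))
(N(8, A((-4 + 4)²)) + r) + 7 = (8*(4 + 8) - 18) + 7 = (8*12 - 18) + 7 = (96 - 18) + 7 = 78 + 7 = 85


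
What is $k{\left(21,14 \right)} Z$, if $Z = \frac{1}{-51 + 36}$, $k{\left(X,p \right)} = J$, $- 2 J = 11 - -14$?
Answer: $\frac{5}{6} \approx 0.83333$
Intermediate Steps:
$J = - \frac{25}{2}$ ($J = - \frac{11 - -14}{2} = - \frac{11 + 14}{2} = \left(- \frac{1}{2}\right) 25 = - \frac{25}{2} \approx -12.5$)
$k{\left(X,p \right)} = - \frac{25}{2}$
$Z = - \frac{1}{15}$ ($Z = \frac{1}{-15} = - \frac{1}{15} \approx -0.066667$)
$k{\left(21,14 \right)} Z = \left(- \frac{25}{2}\right) \left(- \frac{1}{15}\right) = \frac{5}{6}$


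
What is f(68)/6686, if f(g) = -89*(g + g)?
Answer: -6052/3343 ≈ -1.8104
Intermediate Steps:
f(g) = -178*g
f(68)/6686 = -178*68/6686 = -12104*1/6686 = -6052/3343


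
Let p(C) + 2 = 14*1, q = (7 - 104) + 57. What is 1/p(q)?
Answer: 1/12 ≈ 0.083333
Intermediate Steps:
q = -40 (q = -97 + 57 = -40)
p(C) = 12 (p(C) = -2 + 14*1 = -2 + 14 = 12)
1/p(q) = 1/12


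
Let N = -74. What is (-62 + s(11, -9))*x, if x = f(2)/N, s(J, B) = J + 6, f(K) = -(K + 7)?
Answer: -405/74 ≈ -5.4730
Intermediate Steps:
f(K) = -7 - K (f(K) = -(7 + K) = -7 - K)
s(J, B) = 6 + J
x = 9/74 (x = (-7 - 1*2)/(-74) = (-7 - 2)*(-1/74) = -9*(-1/74) = 9/74 ≈ 0.12162)
(-62 + s(11, -9))*x = (-62 + (6 + 11))*(9/74) = (-62 + 17)*(9/74) = -45*9/74 = -405/74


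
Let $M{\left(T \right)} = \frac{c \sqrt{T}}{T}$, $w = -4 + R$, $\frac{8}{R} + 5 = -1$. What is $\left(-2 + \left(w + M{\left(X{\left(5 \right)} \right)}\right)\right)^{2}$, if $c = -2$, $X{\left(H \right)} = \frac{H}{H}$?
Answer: $\frac{784}{9} \approx 87.111$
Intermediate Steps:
$R = - \frac{4}{3}$ ($R = \frac{8}{-5 - 1} = \frac{8}{-6} = 8 \left(- \frac{1}{6}\right) = - \frac{4}{3} \approx -1.3333$)
$X{\left(H \right)} = 1$
$w = - \frac{16}{3}$ ($w = -4 - \frac{4}{3} = - \frac{16}{3} \approx -5.3333$)
$M{\left(T \right)} = - \frac{2}{\sqrt{T}}$ ($M{\left(T \right)} = \frac{\left(-2\right) \sqrt{T}}{T} = - \frac{2}{\sqrt{T}}$)
$\left(-2 + \left(w + M{\left(X{\left(5 \right)} \right)}\right)\right)^{2} = \left(-2 - \left(\frac{16}{3} + 2 \frac{1}{\sqrt{1}}\right)\right)^{2} = \left(-2 - \frac{22}{3}\right)^{2} = \left(- \frac{28}{3}\right)^{2} = \frac{784}{9}$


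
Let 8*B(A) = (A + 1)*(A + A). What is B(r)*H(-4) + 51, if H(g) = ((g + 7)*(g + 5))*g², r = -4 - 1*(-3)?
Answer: 51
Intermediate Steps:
r = -1 (r = -4 + 3 = -1)
H(g) = g²*(5 + g)*(7 + g) (H(g) = ((7 + g)*(5 + g))*g² = ((5 + g)*(7 + g))*g² = g²*(5 + g)*(7 + g))
B(A) = A*(1 + A)/4 (B(A) = ((A + 1)*(A + A))/8 = ((1 + A)*(2*A))/8 = (2*A*(1 + A))/8 = A*(1 + A)/4)
B(r)*H(-4) + 51 = ((¼)*(-1)*(1 - 1))*((-4)²*(35 + (-4)² + 12*(-4))) + 51 = ((¼)*(-1)*0)*(16*(35 + 16 - 48)) + 51 = 0*(16*3) + 51 = 0*48 + 51 = 0 + 51 = 51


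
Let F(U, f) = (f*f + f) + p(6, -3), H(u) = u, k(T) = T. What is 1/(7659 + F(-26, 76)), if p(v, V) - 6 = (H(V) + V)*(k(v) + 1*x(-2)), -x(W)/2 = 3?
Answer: 1/13517 ≈ 7.3981e-5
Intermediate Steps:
x(W) = -6 (x(W) = -2*3 = -6)
p(v, V) = 6 + 2*V*(-6 + v) (p(v, V) = 6 + (V + V)*(v + 1*(-6)) = 6 + (2*V)*(v - 6) = 6 + (2*V)*(-6 + v) = 6 + 2*V*(-6 + v))
F(U, f) = 6 + f + f² (F(U, f) = (f*f + f) + (6 - 12*(-3) + 2*(-3)*6) = (f² + f) + (6 + 36 - 36) = (f + f²) + 6 = 6 + f + f²)
1/(7659 + F(-26, 76)) = 1/(7659 + (6 + 76 + 76²)) = 1/(7659 + (6 + 76 + 5776)) = 1/(7659 + 5858) = 1/13517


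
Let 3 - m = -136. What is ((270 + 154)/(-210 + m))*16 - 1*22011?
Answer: -1569565/71 ≈ -22107.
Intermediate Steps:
m = 139 (m = 3 - 1*(-136) = 3 + 136 = 139)
((270 + 154)/(-210 + m))*16 - 1*22011 = ((270 + 154)/(-210 + 139))*16 - 1*22011 = (424/(-71))*16 - 22011 = (424*(-1/71))*16 - 22011 = -424/71*16 - 22011 = -6784/71 - 22011 = -1569565/71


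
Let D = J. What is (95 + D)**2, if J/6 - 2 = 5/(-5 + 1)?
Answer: 39601/4 ≈ 9900.3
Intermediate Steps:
J = 9/2 (J = 12 + 6*(5/(-5 + 1)) = 12 + 6*(5/(-4)) = 12 + 6*(5*(-1/4)) = 12 + 6*(-5/4) = 12 - 15/2 = 9/2 ≈ 4.5000)
D = 9/2 ≈ 4.5000
(95 + D)**2 = (95 + 9/2)**2 = (199/2)**2 = 39601/4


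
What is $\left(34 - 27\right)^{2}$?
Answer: $49$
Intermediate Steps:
$\left(34 - 27\right)^{2} = 7^{2} = 49$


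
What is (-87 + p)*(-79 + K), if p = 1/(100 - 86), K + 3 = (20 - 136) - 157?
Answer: 432035/14 ≈ 30860.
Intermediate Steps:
K = -276 (K = -3 + ((20 - 136) - 157) = -3 + (-116 - 157) = -3 - 273 = -276)
p = 1/14 ≈ 0.071429
(-87 + p)*(-79 + K) = (-87 + 1/14)*(-79 - 276) = -1217/14*(-355) = 432035/14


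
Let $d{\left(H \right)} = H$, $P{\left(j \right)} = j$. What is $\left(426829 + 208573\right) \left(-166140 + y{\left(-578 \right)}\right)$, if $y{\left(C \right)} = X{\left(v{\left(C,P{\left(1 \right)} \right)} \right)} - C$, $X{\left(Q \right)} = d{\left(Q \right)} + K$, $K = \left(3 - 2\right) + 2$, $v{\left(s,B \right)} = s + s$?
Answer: $-105931044430$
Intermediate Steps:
$v{\left(s,B \right)} = 2 s$
$K = 3$ ($K = 1 + 2 = 3$)
$X{\left(Q \right)} = 3 + Q$ ($X{\left(Q \right)} = Q + 3 = 3 + Q$)
$y{\left(C \right)} = 3 + C$ ($y{\left(C \right)} = \left(3 + 2 C\right) - C = 3 + C$)
$\left(426829 + 208573\right) \left(-166140 + y{\left(-578 \right)}\right) = \left(426829 + 208573\right) \left(-166140 + \left(3 - 578\right)\right) = 635402 \left(-166140 - 575\right) = 635402 \left(-166715\right) = -105931044430$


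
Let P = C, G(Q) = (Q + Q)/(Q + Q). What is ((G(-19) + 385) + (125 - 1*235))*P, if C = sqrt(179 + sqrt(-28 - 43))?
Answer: 276*sqrt(179 + I*sqrt(71)) ≈ 3693.7 + 86.888*I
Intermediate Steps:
C = sqrt(179 + I*sqrt(71)) (C = sqrt(179 + sqrt(-71)) = sqrt(179 + I*sqrt(71)) ≈ 13.383 + 0.31481*I)
G(Q) = 1 (G(Q) = (2*Q)/((2*Q)) = (2*Q)*(1/(2*Q)) = 1)
P = sqrt(179 + I*sqrt(71)) ≈ 13.383 + 0.31481*I
((G(-19) + 385) + (125 - 1*235))*P = ((1 + 385) + (125 - 1*235))*sqrt(179 + I*sqrt(71)) = (386 + (125 - 235))*sqrt(179 + I*sqrt(71)) = (386 - 110)*sqrt(179 + I*sqrt(71)) = 276*sqrt(179 + I*sqrt(71))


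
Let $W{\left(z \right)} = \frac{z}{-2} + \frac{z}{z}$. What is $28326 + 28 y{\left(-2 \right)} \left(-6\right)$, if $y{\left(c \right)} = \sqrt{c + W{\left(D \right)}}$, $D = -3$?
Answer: $28326 - 84 \sqrt{2} \approx 28207.0$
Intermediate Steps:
$W{\left(z \right)} = 1 - \frac{z}{2}$ ($W{\left(z \right)} = z \left(- \frac{1}{2}\right) + 1 = - \frac{z}{2} + 1 = 1 - \frac{z}{2}$)
$y{\left(c \right)} = \sqrt{\frac{5}{2} + c}$ ($y{\left(c \right)} = \sqrt{c + \left(1 - - \frac{3}{2}\right)} = \sqrt{c + \left(1 + \frac{3}{2}\right)} = \sqrt{c + \frac{5}{2}} = \sqrt{\frac{5}{2} + c}$)
$28326 + 28 y{\left(-2 \right)} \left(-6\right) = 28326 + 28 \frac{\sqrt{10 + 4 \left(-2\right)}}{2} \left(-6\right) = 28326 + 28 \frac{\sqrt{10 - 8}}{2} \left(-6\right) = 28326 + 28 \frac{\sqrt{2}}{2} \left(-6\right) = 28326 + 14 \sqrt{2} \left(-6\right) = 28326 - 84 \sqrt{2}$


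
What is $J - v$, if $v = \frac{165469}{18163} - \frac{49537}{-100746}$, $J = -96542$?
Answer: $- \frac{176674909970521}{1829849598} \approx -96552.0$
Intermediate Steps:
$v = \frac{17570080405}{1829849598}$ ($v = 165469 \cdot \frac{1}{18163} - - \frac{49537}{100746} = \frac{165469}{18163} + \frac{49537}{100746} = \frac{17570080405}{1829849598} \approx 9.6019$)
$J - v = -96542 - \frac{17570080405}{1829849598} = - \frac{176674909970521}{1829849598}$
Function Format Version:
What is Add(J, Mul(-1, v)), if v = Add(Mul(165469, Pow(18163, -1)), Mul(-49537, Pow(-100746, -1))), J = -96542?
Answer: Rational(-176674909970521, 1829849598) ≈ -96552.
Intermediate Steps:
v = Rational(17570080405, 1829849598) (v = Add(Mul(165469, Rational(1, 18163)), Mul(-49537, Rational(-1, 100746))) = Add(Rational(165469, 18163), Rational(49537, 100746)) = Rational(17570080405, 1829849598) ≈ 9.6019)
Add(J, Mul(-1, v)) = Add(-96542, Mul(-1, Rational(17570080405, 1829849598))) = Add(-96542, Rational(-17570080405, 1829849598)) = Rational(-176674909970521, 1829849598)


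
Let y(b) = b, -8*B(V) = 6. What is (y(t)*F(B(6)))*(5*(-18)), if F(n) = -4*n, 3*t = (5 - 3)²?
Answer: -360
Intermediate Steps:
B(V) = -¾ (B(V) = -⅛*6 = -¾)
t = 4/3 (t = (5 - 3)²/3 = (⅓)*2² = (⅓)*4 = 4/3 ≈ 1.3333)
(y(t)*F(B(6)))*(5*(-18)) = (4*(-4*(-¾))/3)*(5*(-18)) = ((4/3)*3)*(-90) = 4*(-90) = -360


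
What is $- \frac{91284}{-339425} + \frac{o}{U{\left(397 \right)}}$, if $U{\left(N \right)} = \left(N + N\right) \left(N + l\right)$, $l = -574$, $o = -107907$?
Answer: $\frac{16485068089}{15900703550} \approx 1.0368$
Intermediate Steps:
$U{\left(N \right)} = 2 N \left(-574 + N\right)$ ($U{\left(N \right)} = \left(N + N\right) \left(N - 574\right) = 2 N \left(-574 + N\right)$)
$- \frac{91284}{-339425} + \frac{o}{U{\left(397 \right)}} = - \frac{91284}{-339425} - \frac{107907}{2 \cdot 397 \left(-574 + 397\right)} = \left(-91284\right) \left(- \frac{1}{339425}\right) - \frac{107907}{2 \cdot 397 \left(-177\right)} = \frac{91284}{339425} - \frac{107907}{-140538} = \frac{91284}{339425} - - \frac{35969}{46846} = \frac{91284}{339425} + \frac{35969}{46846} = \frac{16485068089}{15900703550}$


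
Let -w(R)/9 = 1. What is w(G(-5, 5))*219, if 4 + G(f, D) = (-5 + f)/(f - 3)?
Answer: -1971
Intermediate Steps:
G(f, D) = -4 + (-5 + f)/(-3 + f) (G(f, D) = -4 + (-5 + f)/(f - 3) = -4 + (-5 + f)/(-3 + f))
w(R) = -9 (w(R) = -9*1 = -9)
w(G(-5, 5))*219 = -9*219 = -1971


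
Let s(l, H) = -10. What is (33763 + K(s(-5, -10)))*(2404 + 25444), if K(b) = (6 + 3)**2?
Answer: 942487712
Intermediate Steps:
K(b) = 81 (K(b) = 9**2 = 81)
(33763 + K(s(-5, -10)))*(2404 + 25444) = (33763 + 81)*(2404 + 25444) = 33844*27848 = 942487712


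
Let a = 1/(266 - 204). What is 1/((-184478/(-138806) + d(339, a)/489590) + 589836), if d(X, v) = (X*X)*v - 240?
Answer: 2106698915740/1242609668483668783 ≈ 1.6954e-6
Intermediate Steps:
a = 1/62 ≈ 0.016129
d(X, v) = -240 + v*X² (d(X, v) = X²*v - 240 = v*X² - 240 = -240 + v*X²)
1/((-184478/(-138806) + d(339, a)/489590) + 589836) = 1/((-184478/(-138806) + (-240 + (1/62)*339²)/489590) + 589836) = 1/((-184478*(-1/138806) + (-240 + (1/62)*114921)*(1/489590)) + 589836) = 1/((92239/69403 + (-240 + 114921/62)*(1/489590)) + 589836) = 1/((92239/69403 + (100041/62)*(1/489590)) + 589836) = 1/((92239/69403 + 100041/30354580) + 589836) = 1/(2806819250143/2106698915740 + 589836) = 1/(1242609668483668783/2106698915740) = 2106698915740/1242609668483668783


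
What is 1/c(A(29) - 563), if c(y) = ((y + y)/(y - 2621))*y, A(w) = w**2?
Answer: -2343/154568 ≈ -0.015158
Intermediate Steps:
c(y) = 2*y**2/(-2621 + y) (c(y) = ((2*y)/(-2621 + y))*y = (2*y/(-2621 + y))*y = 2*y**2/(-2621 + y))
1/c(A(29) - 563) = 1/(2*(29**2 - 563)**2/(-2621 + (29**2 - 563))) = 1/(2*(841 - 563)**2/(-2621 + (841 - 563))) = 1/(2*278**2/(-2621 + 278)) = 1/(2*77284/(-2343)) = 1/(2*77284*(-1/2343)) = 1/(-154568/2343) = -2343/154568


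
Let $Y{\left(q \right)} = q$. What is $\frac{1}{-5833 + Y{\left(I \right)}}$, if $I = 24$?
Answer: $- \frac{1}{5809} \approx -0.00017215$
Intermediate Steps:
$\frac{1}{-5833 + Y{\left(I \right)}} = \frac{1}{-5833 + 24} = \frac{1}{-5809} = - \frac{1}{5809}$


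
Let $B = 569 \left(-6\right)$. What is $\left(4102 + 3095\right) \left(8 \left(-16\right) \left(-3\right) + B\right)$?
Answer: $-21806910$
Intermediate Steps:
$B = -3414$
$\left(4102 + 3095\right) \left(8 \left(-16\right) \left(-3\right) + B\right) = \left(4102 + 3095\right) \left(8 \left(-16\right) \left(-3\right) - 3414\right) = 7197 \left(\left(-128\right) \left(-3\right) - 3414\right) = 7197 \left(384 - 3414\right) = 7197 \left(-3030\right) = -21806910$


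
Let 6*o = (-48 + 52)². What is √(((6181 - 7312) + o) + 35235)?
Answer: 4*√19185/3 ≈ 184.68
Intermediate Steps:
o = 8/3 (o = (-48 + 52)²/6 = (⅙)*4² = (⅙)*16 = 8/3 ≈ 2.6667)
√(((6181 - 7312) + o) + 35235) = √(((6181 - 7312) + 8/3) + 35235) = √((-1131 + 8/3) + 35235) = √(-3385/3 + 35235) = √(102320/3) = 4*√19185/3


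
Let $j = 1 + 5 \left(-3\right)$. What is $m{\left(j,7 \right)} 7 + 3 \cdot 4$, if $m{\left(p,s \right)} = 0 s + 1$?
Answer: $19$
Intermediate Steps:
$j = -14$ ($j = 1 - 15 = -14$)
$m{\left(p,s \right)} = 1$ ($m{\left(p,s \right)} = 0 + 1 = 1$)
$m{\left(j,7 \right)} 7 + 3 \cdot 4 = 1 \cdot 7 + 3 \cdot 4 = 7 + 12 = 19$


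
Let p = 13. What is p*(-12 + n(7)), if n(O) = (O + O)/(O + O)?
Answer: -143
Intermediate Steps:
n(O) = 1 (n(O) = (2*O)/((2*O)) = (2*O)*(1/(2*O)) = 1)
p*(-12 + n(7)) = 13*(-12 + 1) = 13*(-11) = -143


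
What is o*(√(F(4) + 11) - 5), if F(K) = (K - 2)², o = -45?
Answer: 225 - 45*√15 ≈ 50.716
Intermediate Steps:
F(K) = (-2 + K)²
o*(√(F(4) + 11) - 5) = -45*(√((-2 + 4)² + 11) - 5) = -45*(√(2² + 11) - 5) = -45*(√(4 + 11) - 5) = -45*(√15 - 5) = -45*(-5 + √15) = 225 - 45*√15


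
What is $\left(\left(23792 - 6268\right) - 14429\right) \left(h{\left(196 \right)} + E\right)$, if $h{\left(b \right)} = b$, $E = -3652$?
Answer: $-10696320$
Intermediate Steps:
$\left(\left(23792 - 6268\right) - 14429\right) \left(h{\left(196 \right)} + E\right) = \left(\left(23792 - 6268\right) - 14429\right) \left(196 - 3652\right) = \left(\left(23792 - 6268\right) - 14429\right) \left(-3456\right) = \left(17524 - 14429\right) \left(-3456\right) = 3095 \left(-3456\right) = -10696320$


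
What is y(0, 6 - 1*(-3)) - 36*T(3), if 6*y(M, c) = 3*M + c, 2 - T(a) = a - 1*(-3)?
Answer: 291/2 ≈ 145.50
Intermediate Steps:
T(a) = -1 - a (T(a) = 2 - (a - 1*(-3)) = 2 - (a + 3) = 2 - (3 + a) = 2 + (-3 - a) = -1 - a)
y(M, c) = M/2 + c/6 (y(M, c) = (3*M + c)/6 = (c + 3*M)/6 = M/2 + c/6)
y(0, 6 - 1*(-3)) - 36*T(3) = ((½)*0 + (6 - 1*(-3))/6) - 36*(-1 - 1*3) = (0 + (6 + 3)/6) - 36*(-1 - 3) = (0 + (⅙)*9) - 36*(-4) = (0 + 3/2) + 144 = 3/2 + 144 = 291/2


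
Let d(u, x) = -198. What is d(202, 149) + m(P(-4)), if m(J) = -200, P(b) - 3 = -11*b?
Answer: -398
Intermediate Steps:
P(b) = 3 - 11*b
d(202, 149) + m(P(-4)) = -198 - 200 = -398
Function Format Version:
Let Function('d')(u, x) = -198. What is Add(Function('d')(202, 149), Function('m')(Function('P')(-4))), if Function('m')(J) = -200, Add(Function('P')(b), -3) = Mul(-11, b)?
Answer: -398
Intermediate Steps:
Function('P')(b) = Add(3, Mul(-11, b))
Add(Function('d')(202, 149), Function('m')(Function('P')(-4))) = Add(-198, -200) = -398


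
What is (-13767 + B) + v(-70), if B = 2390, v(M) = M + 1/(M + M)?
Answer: -1602581/140 ≈ -11447.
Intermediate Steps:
v(M) = M + 1/(2*M)
(-13767 + B) + v(-70) = (-13767 + 2390) + (-70 + (½)/(-70)) = -11377 + (-70 + (½)*(-1/70)) = -11377 + (-70 - 1/140) = -11377 - 9801/140 = -1602581/140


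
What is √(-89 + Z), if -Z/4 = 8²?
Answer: I*√345 ≈ 18.574*I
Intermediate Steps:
Z = -256 (Z = -4*8² = -4*64 = -256)
√(-89 + Z) = √(-89 - 256) = √(-345) = I*√345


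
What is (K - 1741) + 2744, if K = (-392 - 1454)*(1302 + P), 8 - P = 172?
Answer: -2099745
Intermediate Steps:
P = -164 (P = 8 - 1*172 = 8 - 172 = -164)
K = -2100748 (K = (-392 - 1454)*(1302 - 164) = -1846*1138 = -2100748)
(K - 1741) + 2744 = (-2100748 - 1741) + 2744 = -2102489 + 2744 = -2099745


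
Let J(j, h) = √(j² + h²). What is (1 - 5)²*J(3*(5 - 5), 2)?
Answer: 32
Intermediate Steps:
J(j, h) = √(h² + j²)
(1 - 5)²*J(3*(5 - 5), 2) = (1 - 5)²*√(2² + (3*(5 - 5))²) = (-4)²*√(4 + (3*0)²) = 16*√(4 + 0²) = 16*√(4 + 0) = 16*√4 = 16*2 = 32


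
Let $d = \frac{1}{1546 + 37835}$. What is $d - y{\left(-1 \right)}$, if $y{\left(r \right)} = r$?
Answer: $\frac{39382}{39381} \approx 1.0$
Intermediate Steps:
$d = \frac{1}{39381} \approx 2.5393 \cdot 10^{-5}$
$d - y{\left(-1 \right)} = \frac{1}{39381} - -1 = \frac{1}{39381} + 1 = \frac{39382}{39381}$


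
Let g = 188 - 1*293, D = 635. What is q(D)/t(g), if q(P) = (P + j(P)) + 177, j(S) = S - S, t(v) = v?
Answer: -116/15 ≈ -7.7333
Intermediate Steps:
g = -105 (g = 188 - 293 = -105)
j(S) = 0
q(P) = 177 + P (q(P) = (P + 0) + 177 = P + 177 = 177 + P)
q(D)/t(g) = (177 + 635)/(-105) = 812*(-1/105) = -116/15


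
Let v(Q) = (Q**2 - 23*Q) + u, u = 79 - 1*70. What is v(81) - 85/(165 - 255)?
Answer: 84743/18 ≈ 4707.9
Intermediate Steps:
u = 9 (u = 79 - 70 = 9)
v(Q) = 9 + Q**2 - 23*Q (v(Q) = (Q**2 - 23*Q) + 9 = 9 + Q**2 - 23*Q)
v(81) - 85/(165 - 255) = (9 + 81**2 - 23*81) - 85/(165 - 255) = (9 + 6561 - 1863) - 85/(-90) = 4707 - 85*(-1)/90 = 4707 - 1*(-17/18) = 4707 + 17/18 = 84743/18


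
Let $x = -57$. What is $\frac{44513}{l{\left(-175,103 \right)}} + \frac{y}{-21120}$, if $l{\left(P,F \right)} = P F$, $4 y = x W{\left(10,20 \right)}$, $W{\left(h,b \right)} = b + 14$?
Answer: $- \frac{17740599}{7251200} \approx -2.4466$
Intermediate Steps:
$W{\left(h,b \right)} = 14 + b$
$y = - \frac{969}{2}$ ($y = \frac{\left(-57\right) \left(14 + 20\right)}{4} = \frac{\left(-57\right) 34}{4} = \frac{1}{4} \left(-1938\right) = - \frac{969}{2} \approx -484.5$)
$l{\left(P,F \right)} = F P$
$\frac{44513}{l{\left(-175,103 \right)}} + \frac{y}{-21120} = \frac{44513}{103 \left(-175\right)} - \frac{969}{2 \left(-21120\right)} = \frac{44513}{-18025} - - \frac{323}{14080} = 44513 \left(- \frac{1}{18025}\right) + \frac{323}{14080} = - \frac{6359}{2575} + \frac{323}{14080} = - \frac{17740599}{7251200}$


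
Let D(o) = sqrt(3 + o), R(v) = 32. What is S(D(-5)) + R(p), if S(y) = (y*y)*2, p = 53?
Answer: 28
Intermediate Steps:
S(y) = 2*y**2 (S(y) = y**2*2 = 2*y**2)
S(D(-5)) + R(p) = 2*(sqrt(3 - 5))**2 + 32 = 2*(sqrt(-2))**2 + 32 = 2*(I*sqrt(2))**2 + 32 = 2*(-2) + 32 = -4 + 32 = 28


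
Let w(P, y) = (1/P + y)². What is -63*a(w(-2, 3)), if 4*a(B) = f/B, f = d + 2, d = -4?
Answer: 126/25 ≈ 5.0400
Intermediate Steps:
w(P, y) = (y + 1/P)²
f = -2 (f = -4 + 2 = -2)
a(B) = -1/(2*B) (a(B) = (-2/B)/4 = -1/(2*B))
-63*a(w(-2, 3)) = -(-63)/(2*((1 - 2*3)²/(-2)²)) = -(-63)/(2*((1 - 6)²/4)) = -(-63)/(2*((¼)*(-5)²)) = -(-63)/(2*((¼)*25)) = -(-63)/(2*25/4) = -(-63)*4/(2*25) = -63*(-2/25) = 126/25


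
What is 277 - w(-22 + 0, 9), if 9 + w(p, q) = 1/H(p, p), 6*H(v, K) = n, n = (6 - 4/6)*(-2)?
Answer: 4585/16 ≈ 286.56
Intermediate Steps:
n = -32/3 (n = (6 - 4*1/6)*(-2) = (6 - 2/3)*(-2) = (16/3)*(-2) = -32/3 ≈ -10.667)
H(v, K) = -16/9 (H(v, K) = (1/6)*(-32/3) = -16/9)
w(p, q) = -153/16 (w(p, q) = -9 + 1/(-16/9) = -9 - 9/16 = -153/16)
277 - w(-22 + 0, 9) = 277 - 1*(-153/16) = 277 + 153/16 = 4585/16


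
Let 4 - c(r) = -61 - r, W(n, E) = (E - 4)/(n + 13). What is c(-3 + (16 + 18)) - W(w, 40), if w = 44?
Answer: 1812/19 ≈ 95.368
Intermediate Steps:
W(n, E) = (-4 + E)/(13 + n)
c(r) = 65 + r (c(r) = 4 - (-61 - r) = 4 + (61 + r) = 65 + r)
c(-3 + (16 + 18)) - W(w, 40) = (65 + (-3 + (16 + 18))) - (-4 + 40)/(13 + 44) = (65 + (-3 + 34)) - 36/57 = (65 + 31) - 36/57 = 96 - 1*12/19 = 96 - 12/19 = 1812/19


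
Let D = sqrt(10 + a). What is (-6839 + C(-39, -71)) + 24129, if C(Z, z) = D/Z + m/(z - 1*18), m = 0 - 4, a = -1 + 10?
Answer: 1538814/89 - sqrt(19)/39 ≈ 17290.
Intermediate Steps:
a = 9
m = -4
D = sqrt(19) (D = sqrt(10 + 9) = sqrt(19) ≈ 4.3589)
C(Z, z) = -4/(-18 + z) + sqrt(19)/Z (C(Z, z) = sqrt(19)/Z - 4/(z - 1*18) = sqrt(19)/Z - 4/(z - 18) = sqrt(19)/Z - 4/(-18 + z) = -4/(-18 + z) + sqrt(19)/Z)
(-6839 + C(-39, -71)) + 24129 = (-6839 + (-18*sqrt(19) - 4*(-39) - 71*sqrt(19))/((-39)*(-18 - 71))) + 24129 = (-6839 - 1/39*(-18*sqrt(19) + 156 - 71*sqrt(19))/(-89)) + 24129 = (-6839 - 1/39*(-1/89)*(156 - 89*sqrt(19))) + 24129 = (-6839 + (4/89 - sqrt(19)/39)) + 24129 = (-608667/89 - sqrt(19)/39) + 24129 = 1538814/89 - sqrt(19)/39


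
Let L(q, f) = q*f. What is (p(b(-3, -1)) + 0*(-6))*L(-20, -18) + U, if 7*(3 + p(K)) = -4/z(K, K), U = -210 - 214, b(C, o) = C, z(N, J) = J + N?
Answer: -10288/7 ≈ -1469.7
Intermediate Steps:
L(q, f) = f*q
U = -424
p(K) = -3 - 2/(7*K) (p(K) = -3 + (-4/(K + K))/7 = -3 + (-4*1/(2*K))/7 = -3 + (-2/K)/7 = -3 - 2/(7*K))
(p(b(-3, -1)) + 0*(-6))*L(-20, -18) + U = ((-3 - 2/7/(-3)) + 0*(-6))*(-18*(-20)) - 424 = ((-3 - 2/7*(-1/3)) + 0)*360 - 424 = ((-3 + 2/21) + 0)*360 - 424 = (-61/21 + 0)*360 - 424 = -61/21*360 - 424 = -7320/7 - 424 = -10288/7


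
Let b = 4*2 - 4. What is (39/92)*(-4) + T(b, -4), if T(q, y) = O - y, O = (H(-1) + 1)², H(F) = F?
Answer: 53/23 ≈ 2.3043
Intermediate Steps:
b = 4 (b = 8 - 4 = 4)
O = 0 (O = (-1 + 1)² = 0² = 0)
T(q, y) = -y (T(q, y) = 0 - y = -y)
(39/92)*(-4) + T(b, -4) = (39/92)*(-4) - 1*(-4) = (39*(1/92))*(-4) + 4 = (39/92)*(-4) + 4 = -39/23 + 4 = 53/23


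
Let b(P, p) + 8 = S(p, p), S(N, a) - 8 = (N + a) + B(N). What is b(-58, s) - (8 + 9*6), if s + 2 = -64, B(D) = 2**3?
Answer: -186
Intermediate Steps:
B(D) = 8
S(N, a) = 16 + N + a (S(N, a) = 8 + ((N + a) + 8) = 8 + (8 + N + a) = 16 + N + a)
s = -66 (s = -2 - 64 = -66)
b(P, p) = 8 + 2*p (b(P, p) = -8 + (16 + p + p) = -8 + (16 + 2*p) = 8 + 2*p)
b(-58, s) - (8 + 9*6) = (8 + 2*(-66)) - (8 + 9*6) = (8 - 132) - (8 + 54) = -124 - 1*62 = -124 - 62 = -186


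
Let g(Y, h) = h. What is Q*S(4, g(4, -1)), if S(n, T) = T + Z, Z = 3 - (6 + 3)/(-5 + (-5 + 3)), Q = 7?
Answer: 23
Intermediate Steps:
Z = 30/7 (Z = 3 - 9/(-5 - 2) = 3 - 9/(-7) = 3 - 9*(-1)/7 = 3 - 1*(-9/7) = 3 + 9/7 = 30/7 ≈ 4.2857)
S(n, T) = 30/7 + T (S(n, T) = T + 30/7 = 30/7 + T)
Q*S(4, g(4, -1)) = 7*(30/7 - 1) = 7*(23/7) = 23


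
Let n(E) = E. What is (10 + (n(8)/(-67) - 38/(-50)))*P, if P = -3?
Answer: -53469/1675 ≈ -31.922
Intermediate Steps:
(10 + (n(8)/(-67) - 38/(-50)))*P = (10 + (8/(-67) - 38/(-50)))*(-3) = (10 + (8*(-1/67) - 38*(-1/50)))*(-3) = (10 + (-8/67 + 19/25))*(-3) = (10 + 1073/1675)*(-3) = (17823/1675)*(-3) = -53469/1675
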